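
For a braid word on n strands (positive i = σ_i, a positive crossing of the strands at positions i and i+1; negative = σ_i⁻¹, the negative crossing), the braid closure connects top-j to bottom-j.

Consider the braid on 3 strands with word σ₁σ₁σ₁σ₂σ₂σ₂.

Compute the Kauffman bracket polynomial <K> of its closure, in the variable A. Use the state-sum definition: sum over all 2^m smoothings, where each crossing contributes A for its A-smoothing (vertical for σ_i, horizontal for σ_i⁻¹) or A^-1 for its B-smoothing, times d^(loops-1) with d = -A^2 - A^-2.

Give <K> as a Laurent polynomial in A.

Braid: s1 s1 s1 s2 s2 s2 on 3 strands, 6 crossings.
Writhe w = (#positive) - (#negative) = 6 - 0 = 6.
Enumerate smoothing states for the bracket polynomial. There are 2^6 = 64 states.
For each crossing: s=0 is the vertical smoothing, s=1 horizontal. Crossing k contributes A^(sign_k * (1 - 2*s_k)); loop factor d = -A^2 - A^-2.
Tabulate the states by total A-exponent and number of loops L (A-exp: L × count):
  A^6: L=3 ×1
  A^4: L=2 ×6
  A^2: L=1 ×9, L=3 ×6
  A^0: L=2 ×18, L=4 ×2
  A^-2: L=3 ×15
  A^-4: L=4 ×6
  A^-6: L=5 ×1
Each group contributes A^e * Σ count * d^(L-1):
Powers of d = -A^2 - A^-2: d^2 = A^4 + 2 + A^-4; d^3 = -A^6 - 3*A^2 - 3*A^-2 - A^-6; d^4 = A^8 + 4*A^4 + 6 + 4*A^-4 + A^-8.
  A^6 * (d^2) = A^10 + 2*A^6 + A^2
  A^4 * (6*d) = -6*A^6 - 6*A^2
  A^2 * (9 + 6*d^2) = 6*A^6 + 21*A^2 + 6*A^-2
  A^0 * (18*d + 2*d^3) = -2*A^6 - 24*A^2 - 24*A^-2 - 2*A^-6
  A^-2 * (15*d^2) = 15*A^2 + 30*A^-2 + 15*A^-6
  A^-4 * (6*d^3) = -6*A^2 - 18*A^-2 - 18*A^-6 - 6*A^-10
  A^-6 * (d^4) = A^2 + 4*A^-2 + 6*A^-6 + 4*A^-10 + A^-14
Summing the groups: <K> = A^10 + 2*A^2 - 2*A^-2 + A^-6 - 2*A^-10 + A^-14

Answer: A^10 + 2*A^2 - 2*A^-2 + A^-6 - 2*A^-10 + A^-14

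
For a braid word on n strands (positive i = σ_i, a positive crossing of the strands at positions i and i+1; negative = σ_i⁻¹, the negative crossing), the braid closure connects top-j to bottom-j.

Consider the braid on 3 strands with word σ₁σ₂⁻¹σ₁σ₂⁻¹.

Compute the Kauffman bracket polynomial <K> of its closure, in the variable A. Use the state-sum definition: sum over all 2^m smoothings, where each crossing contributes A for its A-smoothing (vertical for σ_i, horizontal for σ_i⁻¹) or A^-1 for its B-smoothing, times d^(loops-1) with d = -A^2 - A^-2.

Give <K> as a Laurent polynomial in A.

A^8 - A^4 + 1 - A^-4 + A^-8

Derivation:
Braid: s1 s2^-1 s1 s2^-1 on 3 strands, 4 crossings.
Writhe w = (#positive) - (#negative) = 2 - 2 = 0.
Enumerate smoothing states for the bracket polynomial. There are 2^4 = 16 states.
For each crossing: s=0 is the vertical smoothing, s=1 horizontal. Crossing k contributes A^(sign_k * (1 - 2*s_k)); loop factor d = -A^2 - A^-2.
  state 0000: A-exp=+0, loops=3, term = A^0 * d^2
  state 0001: A-exp=+2, loops=2, term = A^2 * d^1
  state 0010: A-exp=-2, loops=2, term = A^-2 * d^1
  state 0011: A-exp=+0, loops=1, term = A^0 * d^0
  state 0100: A-exp=+2, loops=2, term = A^2 * d^1
  state 0101: A-exp=+4, loops=3, term = A^4 * d^2
  state 0110: A-exp=+0, loops=1, term = A^0 * d^0
  state 0111: A-exp=+2, loops=2, term = A^2 * d^1
  state 1000: A-exp=-2, loops=2, term = A^-2 * d^1
  state 1001: A-exp=+0, loops=1, term = A^0 * d^0
  state 1010: A-exp=-4, loops=3, term = A^-4 * d^2
  state 1011: A-exp=-2, loops=2, term = A^-2 * d^1
  state 1100: A-exp=+0, loops=1, term = A^0 * d^0
  state 1101: A-exp=+2, loops=2, term = A^2 * d^1
  state 1110: A-exp=-2, loops=2, term = A^-2 * d^1
  state 1111: A-exp=+0, loops=1, term = A^0 * d^0
Collect the terms by A-exponent (count of states per loop number):
Powers of d = -A^2 - A^-2: d^2 = A^4 + 2 + A^-4.
  A^4 * (d^2) = A^8 + 2*A^4 + 1
  A^2 * (4*d) = -4*A^4 - 4
  A^0 * (5 + d^2) = A^4 + 7 + A^-4
  A^-2 * (4*d) = -4 - 4*A^-4
  A^-4 * (d^2) = 1 + 2*A^-4 + A^-8
Summing the groups: <K> = A^8 - A^4 + 1 - A^-4 + A^-8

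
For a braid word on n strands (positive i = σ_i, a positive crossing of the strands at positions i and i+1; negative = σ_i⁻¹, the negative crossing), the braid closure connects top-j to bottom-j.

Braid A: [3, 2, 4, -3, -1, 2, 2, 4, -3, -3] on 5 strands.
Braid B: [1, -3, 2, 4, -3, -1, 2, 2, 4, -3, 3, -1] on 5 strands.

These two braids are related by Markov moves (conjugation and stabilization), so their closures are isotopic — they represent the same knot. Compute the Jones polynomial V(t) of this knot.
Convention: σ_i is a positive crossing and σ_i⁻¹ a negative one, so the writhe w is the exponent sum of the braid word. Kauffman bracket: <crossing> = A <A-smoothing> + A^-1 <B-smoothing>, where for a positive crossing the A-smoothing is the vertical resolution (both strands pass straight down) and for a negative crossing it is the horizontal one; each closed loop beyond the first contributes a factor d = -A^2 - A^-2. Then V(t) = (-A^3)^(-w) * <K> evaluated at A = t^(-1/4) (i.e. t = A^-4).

Markov-equivalent braids have isotopic closures, hence identical knot invariants. Strip the Markov moves from each word to reach a common short braid β, then compute V(t) once on β.
Braid A: s3 s2 s4 s3^-1 s1^-1 s2 s2 s4 s3^-1 s3^-1 on 5 strands reduces by inverse Markov moves (closure unchanged at each step):
  Deconjugate: the word is γ·β·γ⁻¹ with γ = s3 (prefix) and γ⁻¹ = s3^-1 (suffix); strip both.
Reduced to β = s2 s4 s3^-1 s1^-1 s2 s2 s4 s3^-1 on 5 strands, 8 crossings.
Braid B: s1 s3^-1 s2 s4 s3^-1 s1^-1 s2 s2 s4 s3^-1 s3 s1^-1 on 5 strands reduces by inverse Markov moves (closure unchanged at each step):
  Deconjugate: the word is γ·β·γ⁻¹ with γ = s1 s3^-1 (prefix) and γ⁻¹ = s3 s1^-1 (suffix); strip both.
Reduced to β = s2 s4 s3^-1 s1^-1 s2 s2 s4 s3^-1 on 5 strands, 8 crossings.
Both give the same β = s2 s4 s3^-1 s1^-1 s2 s2 s4 s3^-1 on 5 strands, so one state sum suffices:
Braid: s2 s4 s3^-1 s1^-1 s2 s2 s4 s3^-1 on 5 strands, 8 crossings.
Writhe w = (#positive) - (#negative) = 5 - 3 = 2.
Enumerate smoothing states for the bracket polynomial. There are 2^8 = 256 states.
Each crossing splits two ways (0=vertical, 1=horizontal). The state's weight is A^(#A-smoothings - #B-smoothings) * d^(loops - 1).
Tabulate the states by total A-exponent and number of loops L (A-exp: L × count):
  A^8: L=4 ×1
  A^6: L=3 ×7, L=5 ×1
  A^4: L=2 ×19, L=4 ×9
  A^2: L=1 ×19, L=3 ×35, L=5 ×2
  A^0: L=2 ×48, L=4 ×22
  A^-2: L=3 ×49, L=5 ×7
  A^-4: L=4 ×27, L=6 ×1
  A^-6: L=5 ×8
  A^-8: L=6 ×1
Each group contributes A^e * Σ count * d^(L-1):
Powers of d = -A^2 - A^-2: d^2 = A^4 + 2 + A^-4; d^3 = -A^6 - 3*A^2 - 3*A^-2 - A^-6; d^4 = A^8 + 4*A^4 + 6 + 4*A^-4 + A^-8; d^5 = -A^10 - 5*A^6 - 10*A^2 - 10*A^-2 - 5*A^-6 - A^-10.
  A^8 * (d^3) = -A^14 - 3*A^10 - 3*A^6 - A^2
  A^6 * (7*d^2 + d^4) = A^14 + 11*A^10 + 20*A^6 + 11*A^2 + A^-2
  A^4 * (19*d + 9*d^3) = -9*A^10 - 46*A^6 - 46*A^2 - 9*A^-2
  A^2 * (19 + 35*d^2 + 2*d^4) = 2*A^10 + 43*A^6 + 101*A^2 + 43*A^-2 + 2*A^-6
  A^0 * (48*d + 22*d^3) = -22*A^6 - 114*A^2 - 114*A^-2 - 22*A^-6
  A^-2 * (49*d^2 + 7*d^4) = 7*A^6 + 77*A^2 + 140*A^-2 + 77*A^-6 + 7*A^-10
  A^-4 * (27*d^3 + d^5) = -A^6 - 32*A^2 - 91*A^-2 - 91*A^-6 - 32*A^-10 - A^-14
  A^-6 * (8*d^4) = 8*A^2 + 32*A^-2 + 48*A^-6 + 32*A^-10 + 8*A^-14
  A^-8 * (d^5) = -A^2 - 5*A^-2 - 10*A^-6 - 10*A^-10 - 5*A^-14 - A^-18
Summing the groups: <K> = A^10 - 2*A^6 + 3*A^2 - 3*A^-2 + 4*A^-6 - 3*A^-10 + 2*A^-14 - A^-18
Normalise by the writhe: (-A^3)^(-w) = (-A^3)^(-2) = A^-6, so f(A) = A^-6 * <K> = A^4 - 2 + 3*A^-4 - 3*A^-8 + 4*A^-12 - 3*A^-16 + 2*A^-20 - A^-24.
Substitute A = t^(-1/4), i.e. A^e → t^(-e/4): V(t) = -t^6 + 2*t^5 - 3*t^4 + 4*t^3 - 3*t^2 + 3*t - 2 + t^-1

Answer: -t^6 + 2*t^5 - 3*t^4 + 4*t^3 - 3*t^2 + 3*t - 2 + t^-1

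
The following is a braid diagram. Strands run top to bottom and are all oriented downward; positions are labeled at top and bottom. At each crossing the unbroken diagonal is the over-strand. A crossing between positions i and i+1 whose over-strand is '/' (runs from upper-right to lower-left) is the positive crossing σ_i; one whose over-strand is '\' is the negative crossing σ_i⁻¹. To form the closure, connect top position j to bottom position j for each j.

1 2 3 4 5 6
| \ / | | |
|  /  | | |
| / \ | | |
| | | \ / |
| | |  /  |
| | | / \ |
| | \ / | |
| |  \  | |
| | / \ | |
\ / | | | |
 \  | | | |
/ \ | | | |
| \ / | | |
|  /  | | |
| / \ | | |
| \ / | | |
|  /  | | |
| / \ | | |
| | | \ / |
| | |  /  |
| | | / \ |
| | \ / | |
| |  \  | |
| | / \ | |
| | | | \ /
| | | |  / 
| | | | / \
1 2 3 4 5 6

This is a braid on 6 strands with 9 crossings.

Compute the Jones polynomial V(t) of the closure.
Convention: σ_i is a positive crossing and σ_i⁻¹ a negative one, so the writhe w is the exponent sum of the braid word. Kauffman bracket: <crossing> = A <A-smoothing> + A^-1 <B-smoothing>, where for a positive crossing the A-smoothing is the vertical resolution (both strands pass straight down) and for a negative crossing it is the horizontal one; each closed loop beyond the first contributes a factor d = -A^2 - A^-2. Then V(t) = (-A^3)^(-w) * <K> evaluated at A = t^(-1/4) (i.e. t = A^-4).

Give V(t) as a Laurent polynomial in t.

Reading the diagram top to bottom ('/'-over between positions i,i+1 = s_i, '\'-over = s_i^-1): braid word = s2 s4 s3^-1 s1^-1 s2 s2 s4 s3^-1 s5.
The presented braid s2 s4 s3^-1 s1^-1 s2 s2 s4 s3^-1 s5 on 6 strands reduces by inverse Markov moves (closure unchanged at each step):
  Destabilize: the word has the form β·s5 where s5 occurs only as the final letter (β ∈ B_5); drop it and the last strand → 5 strands.
Reduced to β = s2 s4 s3^-1 s1^-1 s2 s2 s4 s3^-1 on 5 strands, 8 crossings.
Compute on β:
Braid: s2 s4 s3^-1 s1^-1 s2 s2 s4 s3^-1 on 5 strands, 8 crossings.
Writhe w = (#positive) - (#negative) = 5 - 3 = 2.
State-sum expansion of <K>. There are 2^8 = 256 states.
Each crossing splits two ways (0=vertical, 1=horizontal). The state's weight is A^(#A-smoothings - #B-smoothings) * d^(loops - 1).
Tabulate the states by total A-exponent and number of loops L (A-exp: L × count):
  A^8: L=4 ×1
  A^6: L=3 ×7, L=5 ×1
  A^4: L=2 ×19, L=4 ×9
  A^2: L=1 ×19, L=3 ×35, L=5 ×2
  A^0: L=2 ×48, L=4 ×22
  A^-2: L=3 ×49, L=5 ×7
  A^-4: L=4 ×27, L=6 ×1
  A^-6: L=5 ×8
  A^-8: L=6 ×1
Each group contributes A^e * Σ count * d^(L-1):
Powers of d = -A^2 - A^-2: d^2 = A^4 + 2 + A^-4; d^3 = -A^6 - 3*A^2 - 3*A^-2 - A^-6; d^4 = A^8 + 4*A^4 + 6 + 4*A^-4 + A^-8; d^5 = -A^10 - 5*A^6 - 10*A^2 - 10*A^-2 - 5*A^-6 - A^-10.
  A^8 * (d^3) = -A^14 - 3*A^10 - 3*A^6 - A^2
  A^6 * (7*d^2 + d^4) = A^14 + 11*A^10 + 20*A^6 + 11*A^2 + A^-2
  A^4 * (19*d + 9*d^3) = -9*A^10 - 46*A^6 - 46*A^2 - 9*A^-2
  A^2 * (19 + 35*d^2 + 2*d^4) = 2*A^10 + 43*A^6 + 101*A^2 + 43*A^-2 + 2*A^-6
  A^0 * (48*d + 22*d^3) = -22*A^6 - 114*A^2 - 114*A^-2 - 22*A^-6
  A^-2 * (49*d^2 + 7*d^4) = 7*A^6 + 77*A^2 + 140*A^-2 + 77*A^-6 + 7*A^-10
  A^-4 * (27*d^3 + d^5) = -A^6 - 32*A^2 - 91*A^-2 - 91*A^-6 - 32*A^-10 - A^-14
  A^-6 * (8*d^4) = 8*A^2 + 32*A^-2 + 48*A^-6 + 32*A^-10 + 8*A^-14
  A^-8 * (d^5) = -A^2 - 5*A^-2 - 10*A^-6 - 10*A^-10 - 5*A^-14 - A^-18
Summing the groups: <K> = A^10 - 2*A^6 + 3*A^2 - 3*A^-2 + 4*A^-6 - 3*A^-10 + 2*A^-14 - A^-18
Normalise by the writhe: (-A^3)^(-w) = (-A^3)^(-2) = A^-6, so f(A) = A^-6 * <K> = A^4 - 2 + 3*A^-4 - 3*A^-8 + 4*A^-12 - 3*A^-16 + 2*A^-20 - A^-24.
Substitute A = t^(-1/4), i.e. A^e → t^(-e/4): V(t) = -t^6 + 2*t^5 - 3*t^4 + 4*t^3 - 3*t^2 + 3*t - 2 + t^-1

Answer: -t^6 + 2*t^5 - 3*t^4 + 4*t^3 - 3*t^2 + 3*t - 2 + t^-1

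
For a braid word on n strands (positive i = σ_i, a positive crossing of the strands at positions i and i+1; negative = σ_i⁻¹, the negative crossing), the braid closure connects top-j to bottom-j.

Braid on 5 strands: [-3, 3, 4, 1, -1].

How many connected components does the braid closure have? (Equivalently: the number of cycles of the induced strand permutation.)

4

Derivation:
Track the strand permutation on 5 strands, starting from identity.
  step 1: s3^-1 swaps positions 3,4 -> [1 2 4 3 5]
  step 2: s3 swaps positions 3,4 -> [1 2 3 4 5]
  step 3: s4 swaps positions 4,5 -> [1 2 3 5 4]
  step 4: s1 swaps positions 1,2 -> [2 1 3 5 4]
  step 5: s1^-1 swaps positions 1,2 -> [1 2 3 5 4]
Final permutation (position -> original strand): [1 2 3 5 4]
Closure components = cycle count of this permutation = 4.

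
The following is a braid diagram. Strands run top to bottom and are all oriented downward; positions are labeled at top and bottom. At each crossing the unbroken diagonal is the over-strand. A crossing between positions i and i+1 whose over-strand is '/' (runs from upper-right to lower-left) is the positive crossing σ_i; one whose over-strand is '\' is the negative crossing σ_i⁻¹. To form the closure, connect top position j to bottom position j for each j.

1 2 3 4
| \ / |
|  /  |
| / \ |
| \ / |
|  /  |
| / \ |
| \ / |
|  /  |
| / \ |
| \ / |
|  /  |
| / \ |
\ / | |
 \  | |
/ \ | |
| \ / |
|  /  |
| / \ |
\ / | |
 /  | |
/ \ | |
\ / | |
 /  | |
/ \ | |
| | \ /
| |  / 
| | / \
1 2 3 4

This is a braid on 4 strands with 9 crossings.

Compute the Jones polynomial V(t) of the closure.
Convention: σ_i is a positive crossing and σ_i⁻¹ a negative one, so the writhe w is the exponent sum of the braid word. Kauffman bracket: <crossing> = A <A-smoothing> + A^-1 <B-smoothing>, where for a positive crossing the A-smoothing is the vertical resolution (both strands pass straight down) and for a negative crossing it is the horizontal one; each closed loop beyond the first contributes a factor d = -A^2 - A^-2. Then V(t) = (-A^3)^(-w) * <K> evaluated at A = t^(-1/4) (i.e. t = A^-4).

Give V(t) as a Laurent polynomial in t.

Reading the diagram top to bottom ('/'-over between positions i,i+1 = s_i, '\'-over = s_i^-1): braid word = s2 s2 s2 s2 s1^-1 s2 s1 s1 s3.
The presented braid s2 s2 s2 s2 s1^-1 s2 s1 s1 s3 on 4 strands reduces by inverse Markov moves (closure unchanged at each step):
  Destabilize: the word has the form β·s3 where s3 occurs only as the final letter (β ∈ B_3); drop it and the last strand → 3 strands.
Reduced to β = s2 s2 s2 s2 s1^-1 s2 s1 s1 on 3 strands, 8 crossings.
Compute on β:
Braid: s2 s2 s2 s2 s1^-1 s2 s1 s1 on 3 strands, 8 crossings.
Writhe w = (#positive) - (#negative) = 7 - 1 = 6.
State-sum expansion of <K>. There are 2^8 = 256 states.
Each crossing splits two ways (0=vertical, 1=horizontal). The state's weight is A^(#A-smoothings - #B-smoothings) * d^(loops - 1).
Tabulate the states by total A-exponent and number of loops L (A-exp: L × count):
  A^8: L=2 ×1
  A^6: L=1 ×5, L=3 ×3
  A^4: L=2 ×27, L=4 ×1
  A^2: L=1 ×18, L=3 ×38
  A^0: L=2 ×41, L=4 ×29
  A^-2: L=3 ×44, L=5 ×12
  A^-4: L=4 ×26, L=6 ×2
  A^-6: L=5 ×8
  A^-8: L=6 ×1
Each group contributes A^e * Σ count * d^(L-1):
Powers of d = -A^2 - A^-2: d^2 = A^4 + 2 + A^-4; d^3 = -A^6 - 3*A^2 - 3*A^-2 - A^-6; d^4 = A^8 + 4*A^4 + 6 + 4*A^-4 + A^-8; d^5 = -A^10 - 5*A^6 - 10*A^2 - 10*A^-2 - 5*A^-6 - A^-10.
  A^8 * (d) = -A^10 - A^6
  A^6 * (5 + 3*d^2) = 3*A^10 + 11*A^6 + 3*A^2
  A^4 * (27*d + d^3) = -A^10 - 30*A^6 - 30*A^2 - A^-2
  A^2 * (18 + 38*d^2) = 38*A^6 + 94*A^2 + 38*A^-2
  A^0 * (41*d + 29*d^3) = -29*A^6 - 128*A^2 - 128*A^-2 - 29*A^-6
  A^-2 * (44*d^2 + 12*d^4) = 12*A^6 + 92*A^2 + 160*A^-2 + 92*A^-6 + 12*A^-10
  A^-4 * (26*d^3 + 2*d^5) = -2*A^6 - 36*A^2 - 98*A^-2 - 98*A^-6 - 36*A^-10 - 2*A^-14
  A^-6 * (8*d^4) = 8*A^2 + 32*A^-2 + 48*A^-6 + 32*A^-10 + 8*A^-14
  A^-8 * (d^5) = -A^2 - 5*A^-2 - 10*A^-6 - 10*A^-10 - 5*A^-14 - A^-18
Summing the groups: <K> = A^10 - A^6 + 2*A^2 - 2*A^-2 + 3*A^-6 - 2*A^-10 + A^-14 - A^-18
Normalise by the writhe: (-A^3)^(-w) = (-A^3)^(-6) = A^-18, so f(A) = A^-18 * <K> = A^-8 - A^-12 + 2*A^-16 - 2*A^-20 + 3*A^-24 - 2*A^-28 + A^-32 - A^-36.
Substitute A = t^(-1/4), i.e. A^e → t^(-e/4): V(t) = -t^9 + t^8 - 2*t^7 + 3*t^6 - 2*t^5 + 2*t^4 - t^3 + t^2

Answer: -t^9 + t^8 - 2*t^7 + 3*t^6 - 2*t^5 + 2*t^4 - t^3 + t^2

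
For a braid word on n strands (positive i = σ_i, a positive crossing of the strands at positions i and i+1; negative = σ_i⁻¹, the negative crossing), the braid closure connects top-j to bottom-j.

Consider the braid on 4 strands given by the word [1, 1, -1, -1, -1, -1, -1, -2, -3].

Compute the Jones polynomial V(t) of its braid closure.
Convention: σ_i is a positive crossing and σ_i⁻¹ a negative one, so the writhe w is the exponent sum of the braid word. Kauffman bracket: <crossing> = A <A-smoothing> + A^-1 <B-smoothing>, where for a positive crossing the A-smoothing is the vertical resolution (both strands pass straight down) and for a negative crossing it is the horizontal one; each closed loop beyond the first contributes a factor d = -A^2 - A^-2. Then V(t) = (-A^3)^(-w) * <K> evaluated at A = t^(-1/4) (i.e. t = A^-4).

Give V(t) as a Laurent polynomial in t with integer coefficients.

The presented braid s1 s1 s1^-1 s1^-1 s1^-1 s1^-1 s1^-1 s2^-1 s3^-1 on 4 strands reduces by inverse Markov moves (closure unchanged at each step):
  Destabilize: the word has the form β·s3^-1 where s3^-1 occurs only as the final letter (β ∈ B_3); drop it and the last strand → 3 strands.
  Destabilize: the word has the form β·s2^-1 where s2^-1 occurs only as the final letter (β ∈ B_2); drop it and the last strand → 2 strands.
  Deconjugate: the word is γ·β·γ⁻¹ with γ = s1 s1 (prefix) and γ⁻¹ = s1^-1 s1^-1 (suffix); strip both.
Reduced to β = s1^-1 s1^-1 s1^-1 on 2 strands, 3 crossings.
Compute on β:
Braid: s1^-1 s1^-1 s1^-1 on 2 strands, 3 crossings.
Writhe w = (#positive) - (#negative) = 0 - 3 = -3.
State-sum expansion of <K>. There are 2^3 = 8 states.
Each crossing splits two ways (0=vertical, 1=horizontal). The state's weight is A^(#A-smoothings - #B-smoothings) * d^(loops - 1).
  state 000: A-exp=-3, loops=2, term = A^-3 * d^1
  state 001: A-exp=-1, loops=1, term = A^-1 * d^0
  state 010: A-exp=-1, loops=1, term = A^-1 * d^0
  state 011: A-exp=+1, loops=2, term = A^1 * d^1
  state 100: A-exp=-1, loops=1, term = A^-1 * d^0
  state 101: A-exp=+1, loops=2, term = A^1 * d^1
  state 110: A-exp=+1, loops=2, term = A^1 * d^1
  state 111: A-exp=+3, loops=3, term = A^3 * d^2
Collect the terms by A-exponent (count of states per loop number):
Powers of d = -A^2 - A^-2: d^2 = A^4 + 2 + A^-4.
  A^3 * (d^2) = A^7 + 2*A^3 + A^-1
  A^1 * (3*d) = -3*A^3 - 3*A^-1
  A^-1 * (3) = 3*A^-1
  A^-3 * (d) = -A^-1 - A^-5
Summing the groups: <K> = A^7 - A^3 - A^-5
Normalise by the writhe: (-A^3)^(-w) = (-A^3)^(3) = -A^9, so f(A) = -A^9 * <K> = -A^16 + A^12 + A^4.
Substitute A = t^(-1/4), i.e. A^e → t^(-e/4): V(t) = t^-1 + t^-3 - t^-4

Answer: t^-1 + t^-3 - t^-4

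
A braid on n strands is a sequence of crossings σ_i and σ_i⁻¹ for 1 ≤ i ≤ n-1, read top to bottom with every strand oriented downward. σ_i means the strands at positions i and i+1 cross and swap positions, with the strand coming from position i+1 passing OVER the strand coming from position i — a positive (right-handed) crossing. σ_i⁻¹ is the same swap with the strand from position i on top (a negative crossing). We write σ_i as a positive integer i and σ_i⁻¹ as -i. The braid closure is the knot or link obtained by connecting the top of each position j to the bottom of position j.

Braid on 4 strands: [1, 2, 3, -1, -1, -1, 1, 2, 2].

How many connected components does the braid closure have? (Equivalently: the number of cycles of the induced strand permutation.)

1

Derivation:
Track the strand permutation on 4 strands, starting from identity.
  step 1: s1 swaps positions 1,2 -> [2 1 3 4]
  step 2: s2 swaps positions 2,3 -> [2 3 1 4]
  step 3: s3 swaps positions 3,4 -> [2 3 4 1]
  step 4: s1^-1 swaps positions 1,2 -> [3 2 4 1]
  step 5: s1^-1 swaps positions 1,2 -> [2 3 4 1]
  step 6: s1^-1 swaps positions 1,2 -> [3 2 4 1]
  step 7: s1 swaps positions 1,2 -> [2 3 4 1]
  step 8: s2 swaps positions 2,3 -> [2 4 3 1]
  step 9: s2 swaps positions 2,3 -> [2 3 4 1]
Final permutation (position -> original strand): [2 3 4 1]
Closure components = cycle count of this permutation = 1.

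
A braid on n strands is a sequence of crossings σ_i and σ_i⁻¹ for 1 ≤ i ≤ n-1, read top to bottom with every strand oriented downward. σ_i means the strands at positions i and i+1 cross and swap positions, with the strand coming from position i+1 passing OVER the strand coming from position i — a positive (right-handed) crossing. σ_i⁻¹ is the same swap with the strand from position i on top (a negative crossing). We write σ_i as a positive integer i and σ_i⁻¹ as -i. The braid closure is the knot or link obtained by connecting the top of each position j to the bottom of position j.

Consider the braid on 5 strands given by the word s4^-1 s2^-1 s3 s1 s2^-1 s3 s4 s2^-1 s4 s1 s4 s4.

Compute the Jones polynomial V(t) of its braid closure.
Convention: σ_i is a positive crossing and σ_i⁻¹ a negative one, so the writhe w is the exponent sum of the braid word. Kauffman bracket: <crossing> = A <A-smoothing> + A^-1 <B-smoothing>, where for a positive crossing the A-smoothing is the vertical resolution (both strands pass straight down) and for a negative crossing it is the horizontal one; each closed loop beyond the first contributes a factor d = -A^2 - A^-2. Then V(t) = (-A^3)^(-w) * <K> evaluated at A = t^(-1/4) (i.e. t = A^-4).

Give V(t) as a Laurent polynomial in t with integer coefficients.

-t^8 + 3*t^7 - 5*t^6 + 8*t^5 - 10*t^4 + 10*t^3 - 10*t^2 + 8*t - 4 + 3*t^-1 - t^-2

Derivation:
The presented braid s4^-1 s2^-1 s3 s1 s2^-1 s3 s4 s2^-1 s4 s1 s4 s4 on 5 strands reduces by inverse Markov moves (closure unchanged at each step):
  Deconjugate: the word is γ·β·γ⁻¹ with γ = s4^-1 (prefix) and γ⁻¹ = s4 (suffix); strip both.
Reduced to β = s2^-1 s3 s1 s2^-1 s3 s4 s2^-1 s4 s1 s4 on 5 strands, 10 crossings.
Compute on β:
Braid: s2^-1 s3 s1 s2^-1 s3 s4 s2^-1 s4 s1 s4 on 5 strands, 10 crossings.
Writhe w = (#positive) - (#negative) = 7 - 3 = 4.
State-sum expansion of <K>. There are 2^10 = 1024 states.
For each crossing: s=0 is the vertical smoothing, s=1 horizontal. Crossing k contributes A^(sign_k * (1 - 2*s_k)); loop factor d = -A^2 - A^-2.
Tabulate the states by total A-exponent and number of loops L (A-exp: L × count):
  A^10: L=6 ×1
  A^8: L=5 ×10
  A^6: L=4 ×42, L=6 ×3
  A^4: L=3 ×95, L=5 ×24, L=7 ×1
  A^2: L=2 ×117, L=4 ×86, L=6 ×7
  A^0: L=1 ×63, L=3 ×157, L=5 ×32
  A^-2: L=2 ×120, L=4 ×87, L=6 ×3
  A^-4: L=3 ×99, L=5 ×21
  A^-6: L=4 ×43, L=6 ×2
  A^-8: L=5 ×10
  A^-10: L=6 ×1
Each group contributes A^e * Σ count * d^(L-1):
Powers of d = -A^2 - A^-2: d^2 = A^4 + 2 + A^-4; d^3 = -A^6 - 3*A^2 - 3*A^-2 - A^-6; d^4 = A^8 + 4*A^4 + 6 + 4*A^-4 + A^-8; d^5 = -A^10 - 5*A^6 - 10*A^2 - 10*A^-2 - 5*A^-6 - A^-10; d^6 = A^12 + 6*A^8 + 15*A^4 + 20 + 15*A^-4 + 6*A^-8 + A^-12.
  A^10 * (d^5) = -A^20 - 5*A^16 - 10*A^12 - 10*A^8 - 5*A^4 - 1
  A^8 * (10*d^4) = 10*A^16 + 40*A^12 + 60*A^8 + 40*A^4 + 10
  A^6 * (42*d^3 + 3*d^5) = -3*A^16 - 57*A^12 - 156*A^8 - 156*A^4 - 57 - 3*A^-4
  A^4 * (95*d^2 + 24*d^4 + d^6) = A^16 + 30*A^12 + 206*A^8 + 354*A^4 + 206 + 30*A^-4 + A^-8
  A^2 * (117*d + 86*d^3 + 7*d^5) = -7*A^12 - 121*A^8 - 445*A^4 - 445 - 121*A^-4 - 7*A^-8
  A^0 * (63 + 157*d^2 + 32*d^4) = 32*A^8 + 285*A^4 + 569 + 285*A^-4 + 32*A^-8
  A^-2 * (120*d + 87*d^3 + 3*d^5) = -3*A^8 - 102*A^4 - 411 - 411*A^-4 - 102*A^-8 - 3*A^-12
  A^-4 * (99*d^2 + 21*d^4) = 21*A^4 + 183 + 324*A^-4 + 183*A^-8 + 21*A^-12
  A^-6 * (43*d^3 + 2*d^5) = -2*A^4 - 53 - 149*A^-4 - 149*A^-8 - 53*A^-12 - 2*A^-16
  A^-8 * (10*d^4) = 10 + 40*A^-4 + 60*A^-8 + 40*A^-12 + 10*A^-16
  A^-10 * (d^5) = -1 - 5*A^-4 - 10*A^-8 - 10*A^-12 - 5*A^-16 - A^-20
Summing the groups: <K> = -A^20 + 3*A^16 - 4*A^12 + 8*A^8 - 10*A^4 + 10 - 10*A^-4 + 8*A^-8 - 5*A^-12 + 3*A^-16 - A^-20
Normalise by the writhe: (-A^3)^(-w) = (-A^3)^(-4) = A^-12, so f(A) = A^-12 * <K> = -A^8 + 3*A^4 - 4 + 8*A^-4 - 10*A^-8 + 10*A^-12 - 10*A^-16 + 8*A^-20 - 5*A^-24 + 3*A^-28 - A^-32.
Substitute A = t^(-1/4), i.e. A^e → t^(-e/4): V(t) = -t^8 + 3*t^7 - 5*t^6 + 8*t^5 - 10*t^4 + 10*t^3 - 10*t^2 + 8*t - 4 + 3*t^-1 - t^-2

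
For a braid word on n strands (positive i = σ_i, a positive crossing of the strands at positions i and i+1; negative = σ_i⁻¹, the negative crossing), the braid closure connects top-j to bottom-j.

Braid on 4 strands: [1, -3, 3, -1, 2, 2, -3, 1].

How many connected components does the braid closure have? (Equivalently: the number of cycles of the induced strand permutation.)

Track the strand permutation on 4 strands, starting from identity.
  step 1: s1 swaps positions 1,2 -> [2 1 3 4]
  step 2: s3^-1 swaps positions 3,4 -> [2 1 4 3]
  step 3: s3 swaps positions 3,4 -> [2 1 3 4]
  step 4: s1^-1 swaps positions 1,2 -> [1 2 3 4]
  step 5: s2 swaps positions 2,3 -> [1 3 2 4]
  step 6: s2 swaps positions 2,3 -> [1 2 3 4]
  step 7: s3^-1 swaps positions 3,4 -> [1 2 4 3]
  step 8: s1 swaps positions 1,2 -> [2 1 4 3]
Final permutation (position -> original strand): [2 1 4 3]
Closure components = cycle count of this permutation = 2.

Answer: 2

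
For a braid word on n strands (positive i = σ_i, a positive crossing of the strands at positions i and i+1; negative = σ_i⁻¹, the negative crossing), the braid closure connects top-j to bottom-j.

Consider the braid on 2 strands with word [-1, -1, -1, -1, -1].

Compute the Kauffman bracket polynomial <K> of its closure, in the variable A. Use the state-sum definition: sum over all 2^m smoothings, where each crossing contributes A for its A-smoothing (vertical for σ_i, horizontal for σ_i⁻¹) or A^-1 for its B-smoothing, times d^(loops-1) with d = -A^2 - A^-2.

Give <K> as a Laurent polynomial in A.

A^13 - A^9 + A^5 - A - A^-7

Derivation:
Braid: s1^-1 s1^-1 s1^-1 s1^-1 s1^-1 on 2 strands, 5 crossings.
Writhe w = (#positive) - (#negative) = 0 - 5 = -5.
State-sum expansion of <K>. There are 2^5 = 32 states.
Each crossing splits two ways (0=vertical, 1=horizontal). The state's weight is A^(#A-smoothings - #B-smoothings) * d^(loops - 1).
  state 00000: A-exp=-5, loops=2, term = A^-5 * d^1
  state 00001: A-exp=-3, loops=1, term = A^-3 * d^0
  state 00010: A-exp=-3, loops=1, term = A^-3 * d^0
  state 00011: A-exp=-1, loops=2, term = A^-1 * d^1
  state 00100: A-exp=-3, loops=1, term = A^-3 * d^0
  state 00101: A-exp=-1, loops=2, term = A^-1 * d^1
  state 00110: A-exp=-1, loops=2, term = A^-1 * d^1
  state 00111: A-exp=+1, loops=3, term = A^1 * d^2
  state 01000: A-exp=-3, loops=1, term = A^-3 * d^0
  state 01001: A-exp=-1, loops=2, term = A^-1 * d^1
  state 01010: A-exp=-1, loops=2, term = A^-1 * d^1
  state 01011: A-exp=+1, loops=3, term = A^1 * d^2
  state 01100: A-exp=-1, loops=2, term = A^-1 * d^1
  state 01101: A-exp=+1, loops=3, term = A^1 * d^2
  state 01110: A-exp=+1, loops=3, term = A^1 * d^2
  state 01111: A-exp=+3, loops=4, term = A^3 * d^3
  state 10000: A-exp=-3, loops=1, term = A^-3 * d^0
  state 10001: A-exp=-1, loops=2, term = A^-1 * d^1
  state 10010: A-exp=-1, loops=2, term = A^-1 * d^1
  state 10011: A-exp=+1, loops=3, term = A^1 * d^2
  state 10100: A-exp=-1, loops=2, term = A^-1 * d^1
  state 10101: A-exp=+1, loops=3, term = A^1 * d^2
  state 10110: A-exp=+1, loops=3, term = A^1 * d^2
  state 10111: A-exp=+3, loops=4, term = A^3 * d^3
  state 11000: A-exp=-1, loops=2, term = A^-1 * d^1
  state 11001: A-exp=+1, loops=3, term = A^1 * d^2
  state 11010: A-exp=+1, loops=3, term = A^1 * d^2
  state 11011: A-exp=+3, loops=4, term = A^3 * d^3
  state 11100: A-exp=+1, loops=3, term = A^1 * d^2
  state 11101: A-exp=+3, loops=4, term = A^3 * d^3
  state 11110: A-exp=+3, loops=4, term = A^3 * d^3
  state 11111: A-exp=+5, loops=5, term = A^5 * d^4
Collect the terms by A-exponent (count of states per loop number):
Powers of d = -A^2 - A^-2: d^2 = A^4 + 2 + A^-4; d^3 = -A^6 - 3*A^2 - 3*A^-2 - A^-6; d^4 = A^8 + 4*A^4 + 6 + 4*A^-4 + A^-8.
  A^5 * (d^4) = A^13 + 4*A^9 + 6*A^5 + 4*A + A^-3
  A^3 * (5*d^3) = -5*A^9 - 15*A^5 - 15*A - 5*A^-3
  A^1 * (10*d^2) = 10*A^5 + 20*A + 10*A^-3
  A^-1 * (10*d) = -10*A - 10*A^-3
  A^-3 * (5) = 5*A^-3
  A^-5 * (d) = -A^-3 - A^-7
Summing the groups: <K> = A^13 - A^9 + A^5 - A - A^-7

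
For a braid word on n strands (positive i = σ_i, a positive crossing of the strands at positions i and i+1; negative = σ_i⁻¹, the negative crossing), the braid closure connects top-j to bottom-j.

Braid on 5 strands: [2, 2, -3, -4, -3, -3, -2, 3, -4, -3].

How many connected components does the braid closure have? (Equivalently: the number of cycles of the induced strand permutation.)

3

Derivation:
Track the strand permutation on 5 strands, starting from identity.
  step 1: s2 swaps positions 2,3 -> [1 3 2 4 5]
  step 2: s2 swaps positions 2,3 -> [1 2 3 4 5]
  step 3: s3^-1 swaps positions 3,4 -> [1 2 4 3 5]
  step 4: s4^-1 swaps positions 4,5 -> [1 2 4 5 3]
  step 5: s3^-1 swaps positions 3,4 -> [1 2 5 4 3]
  step 6: s3^-1 swaps positions 3,4 -> [1 2 4 5 3]
  step 7: s2^-1 swaps positions 2,3 -> [1 4 2 5 3]
  step 8: s3 swaps positions 3,4 -> [1 4 5 2 3]
  step 9: s4^-1 swaps positions 4,5 -> [1 4 5 3 2]
  step 10: s3^-1 swaps positions 3,4 -> [1 4 3 5 2]
Final permutation (position -> original strand): [1 4 3 5 2]
Closure components = cycle count of this permutation = 3.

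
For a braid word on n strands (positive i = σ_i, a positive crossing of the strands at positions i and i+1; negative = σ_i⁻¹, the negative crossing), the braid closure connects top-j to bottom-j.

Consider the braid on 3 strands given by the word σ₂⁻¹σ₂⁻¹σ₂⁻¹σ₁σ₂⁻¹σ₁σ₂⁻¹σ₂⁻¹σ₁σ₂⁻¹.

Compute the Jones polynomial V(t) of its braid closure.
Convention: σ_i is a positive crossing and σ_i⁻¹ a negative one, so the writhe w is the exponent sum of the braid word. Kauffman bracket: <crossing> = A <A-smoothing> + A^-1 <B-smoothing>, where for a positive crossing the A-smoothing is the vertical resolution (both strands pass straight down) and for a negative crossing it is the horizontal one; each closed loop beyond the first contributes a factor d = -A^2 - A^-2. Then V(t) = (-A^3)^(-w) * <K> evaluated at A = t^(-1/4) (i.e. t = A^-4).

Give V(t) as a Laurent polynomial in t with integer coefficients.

Braid: s2^-1 s2^-1 s2^-1 s1 s2^-1 s1 s2^-1 s2^-1 s1 s2^-1 on 3 strands, 10 crossings.
Writhe w = (#positive) - (#negative) = 3 - 7 = -4.
Enumerate smoothing states for the bracket polynomial. There are 2^10 = 1024 states.
Smooth each crossing (0=||, 1=⌣⌢); contribution A^(Σ sign_k(1-2s_k)) * d^(L-1).
Tabulate the states by total A-exponent and number of loops L (A-exp: L × count):
  A^10: L=8 ×1
  A^8: L=7 ×10
  A^6: L=6 ×45
  A^4: L=5 ×119, L=7 ×1
  A^2: L=4 ×202, L=6 ×8
  A^0: L=3 ×224, L=5 ×28
  A^-2: L=2 ×156, L=4 ×53, L=6 ×1
  A^-4: L=1 ×57, L=3 ×59, L=5 ×4
  A^-6: L=2 ×38, L=4 ×7
  A^-8: L=3 ×10
  A^-10: L=4 ×1
Each group contributes A^e * Σ count * d^(L-1):
Powers of d = -A^2 - A^-2: d^2 = A^4 + 2 + A^-4; d^3 = -A^6 - 3*A^2 - 3*A^-2 - A^-6; d^4 = A^8 + 4*A^4 + 6 + 4*A^-4 + A^-8; d^5 = -A^10 - 5*A^6 - 10*A^2 - 10*A^-2 - 5*A^-6 - A^-10; d^6 = A^12 + 6*A^8 + 15*A^4 + 20 + 15*A^-4 + 6*A^-8 + A^-12; d^7 = -A^14 - 7*A^10 - 21*A^6 - 35*A^2 - 35*A^-2 - 21*A^-6 - 7*A^-10 - A^-14.
  A^10 * (d^7) = -A^24 - 7*A^20 - 21*A^16 - 35*A^12 - 35*A^8 - 21*A^4 - 7 - A^-4
  A^8 * (10*d^6) = 10*A^20 + 60*A^16 + 150*A^12 + 200*A^8 + 150*A^4 + 60 + 10*A^-4
  A^6 * (45*d^5) = -45*A^16 - 225*A^12 - 450*A^8 - 450*A^4 - 225 - 45*A^-4
  A^4 * (119*d^4 + d^6) = A^16 + 125*A^12 + 491*A^8 + 734*A^4 + 491 + 125*A^-4 + A^-8
  A^2 * (202*d^3 + 8*d^5) = -8*A^12 - 242*A^8 - 686*A^4 - 686 - 242*A^-4 - 8*A^-8
  A^0 * (224*d^2 + 28*d^4) = 28*A^8 + 336*A^4 + 616 + 336*A^-4 + 28*A^-8
  A^-2 * (156*d + 53*d^3 + d^5) = -A^8 - 58*A^4 - 325 - 325*A^-4 - 58*A^-8 - A^-12
  A^-4 * (57 + 59*d^2 + 4*d^4) = 4*A^4 + 75 + 199*A^-4 + 75*A^-8 + 4*A^-12
  A^-6 * (38*d + 7*d^3) = -7 - 59*A^-4 - 59*A^-8 - 7*A^-12
  A^-8 * (10*d^2) = 10*A^-4 + 20*A^-8 + 10*A^-12
  A^-10 * (d^3) = -A^-4 - 3*A^-8 - 3*A^-12 - A^-16
Summing the groups: <K> = -A^24 + 3*A^20 - 5*A^16 + 7*A^12 - 9*A^8 + 9*A^4 - 8 + 7*A^-4 - 4*A^-8 + 3*A^-12 - A^-16
Normalise by the writhe: (-A^3)^(-w) = (-A^3)^(4) = A^12, so f(A) = A^12 * <K> = -A^36 + 3*A^32 - 5*A^28 + 7*A^24 - 9*A^20 + 9*A^16 - 8*A^12 + 7*A^8 - 4*A^4 + 3 - A^-4.
Substitute A = t^(-1/4), i.e. A^e → t^(-e/4): V(t) = -t + 3 - 4*t^-1 + 7*t^-2 - 8*t^-3 + 9*t^-4 - 9*t^-5 + 7*t^-6 - 5*t^-7 + 3*t^-8 - t^-9

Answer: -t + 3 - 4*t^-1 + 7*t^-2 - 8*t^-3 + 9*t^-4 - 9*t^-5 + 7*t^-6 - 5*t^-7 + 3*t^-8 - t^-9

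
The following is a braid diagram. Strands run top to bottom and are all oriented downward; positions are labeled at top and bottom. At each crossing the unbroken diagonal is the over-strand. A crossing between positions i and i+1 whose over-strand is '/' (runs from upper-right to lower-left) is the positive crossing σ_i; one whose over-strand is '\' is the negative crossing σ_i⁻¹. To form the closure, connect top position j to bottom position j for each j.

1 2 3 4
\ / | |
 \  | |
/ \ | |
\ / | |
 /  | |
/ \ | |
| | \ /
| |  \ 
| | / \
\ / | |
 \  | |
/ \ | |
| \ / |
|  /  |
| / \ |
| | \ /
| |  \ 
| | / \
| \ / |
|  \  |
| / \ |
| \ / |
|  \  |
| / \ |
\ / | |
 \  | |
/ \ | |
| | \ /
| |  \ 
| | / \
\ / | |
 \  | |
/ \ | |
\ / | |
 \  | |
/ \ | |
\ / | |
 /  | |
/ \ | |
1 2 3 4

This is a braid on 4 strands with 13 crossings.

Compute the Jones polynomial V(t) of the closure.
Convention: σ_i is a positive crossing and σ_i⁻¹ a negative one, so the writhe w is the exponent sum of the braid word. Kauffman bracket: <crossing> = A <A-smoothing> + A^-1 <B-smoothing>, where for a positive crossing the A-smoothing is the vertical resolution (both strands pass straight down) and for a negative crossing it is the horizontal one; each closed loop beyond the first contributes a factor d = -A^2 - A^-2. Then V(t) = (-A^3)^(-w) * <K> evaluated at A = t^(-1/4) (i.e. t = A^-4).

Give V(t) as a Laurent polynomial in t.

t^-2 - t^-3 + 3*t^-4 - 3*t^-5 + 4*t^-6 - 4*t^-7 + 2*t^-8 - 2*t^-9 + t^-10

Derivation:
Reading the diagram top to bottom ('/'-over between positions i,i+1 = s_i, '\'-over = s_i^-1): braid word = s1^-1 s1 s3^-1 s1^-1 s2 s3^-1 s2^-1 s2^-1 s1^-1 s3^-1 s1^-1 s1^-1 s1.
The presented braid s1^-1 s1 s3^-1 s1^-1 s2 s3^-1 s2^-1 s2^-1 s1^-1 s3^-1 s1^-1 s1^-1 s1 on 4 strands reduces by inverse Markov moves (closure unchanged at each step):
  Deconjugate: the word is γ·β·γ⁻¹ with γ = s1^-1 s1 (prefix) and γ⁻¹ = s1^-1 s1 (suffix); strip both.
Reduced to β = s3^-1 s1^-1 s2 s3^-1 s2^-1 s2^-1 s1^-1 s3^-1 s1^-1 on 4 strands, 9 crossings.
Compute on β:
Braid: s3^-1 s1^-1 s2 s3^-1 s2^-1 s2^-1 s1^-1 s3^-1 s1^-1 on 4 strands, 9 crossings.
Writhe w = (#positive) - (#negative) = 1 - 8 = -7.
Enumerate smoothing states for the bracket polynomial. There are 2^9 = 512 states.
For each crossing: s=0 is the vertical smoothing, s=1 horizontal. Crossing k contributes A^(sign_k * (1 - 2*s_k)); loop factor d = -A^2 - A^-2.
Tabulate the states by total A-exponent and number of loops L (A-exp: L × count):
  A^9: L=6 ×1
  A^7: L=5 ×9
  A^5: L=4 ×34, L=6 ×2
  A^3: L=3 ×67, L=5 ×17
  A^1: L=2 ×69, L=4 ×56, L=6 ×1
  A^-1: L=1 ×30, L=3 ×88, L=5 ×8
  A^-3: L=2 ×61, L=4 ×23
  A^-5: L=1 ×9, L=3 ×26, L=5 ×1
  A^-7: L=2 ×6, L=4 ×3
  A^-9: L=3 ×1
Each group contributes A^e * Σ count * d^(L-1):
Powers of d = -A^2 - A^-2: d^2 = A^4 + 2 + A^-4; d^3 = -A^6 - 3*A^2 - 3*A^-2 - A^-6; d^4 = A^8 + 4*A^4 + 6 + 4*A^-4 + A^-8; d^5 = -A^10 - 5*A^6 - 10*A^2 - 10*A^-2 - 5*A^-6 - A^-10.
  A^9 * (d^5) = -A^19 - 5*A^15 - 10*A^11 - 10*A^7 - 5*A^3 - A^-1
  A^7 * (9*d^4) = 9*A^15 + 36*A^11 + 54*A^7 + 36*A^3 + 9*A^-1
  A^5 * (34*d^3 + 2*d^5) = -2*A^15 - 44*A^11 - 122*A^7 - 122*A^3 - 44*A^-1 - 2*A^-5
  A^3 * (67*d^2 + 17*d^4) = 17*A^11 + 135*A^7 + 236*A^3 + 135*A^-1 + 17*A^-5
  A^1 * (69*d + 56*d^3 + d^5) = -A^11 - 61*A^7 - 247*A^3 - 247*A^-1 - 61*A^-5 - A^-9
  A^-1 * (30 + 88*d^2 + 8*d^4) = 8*A^7 + 120*A^3 + 254*A^-1 + 120*A^-5 + 8*A^-9
  A^-3 * (61*d + 23*d^3) = -23*A^3 - 130*A^-1 - 130*A^-5 - 23*A^-9
  A^-5 * (9 + 26*d^2 + d^4) = A^3 + 30*A^-1 + 67*A^-5 + 30*A^-9 + A^-13
  A^-7 * (6*d + 3*d^3) = -3*A^-1 - 15*A^-5 - 15*A^-9 - 3*A^-13
  A^-9 * (d^2) = A^-5 + 2*A^-9 + A^-13
Summing the groups: <K> = -A^19 + 2*A^15 - 2*A^11 + 4*A^7 - 4*A^3 + 3*A^-1 - 3*A^-5 + A^-9 - A^-13
Normalise by the writhe: (-A^3)^(-w) = (-A^3)^(7) = -A^21, so f(A) = -A^21 * <K> = A^40 - 2*A^36 + 2*A^32 - 4*A^28 + 4*A^24 - 3*A^20 + 3*A^16 - A^12 + A^8.
Substitute A = t^(-1/4), i.e. A^e → t^(-e/4): V(t) = t^-2 - t^-3 + 3*t^-4 - 3*t^-5 + 4*t^-6 - 4*t^-7 + 2*t^-8 - 2*t^-9 + t^-10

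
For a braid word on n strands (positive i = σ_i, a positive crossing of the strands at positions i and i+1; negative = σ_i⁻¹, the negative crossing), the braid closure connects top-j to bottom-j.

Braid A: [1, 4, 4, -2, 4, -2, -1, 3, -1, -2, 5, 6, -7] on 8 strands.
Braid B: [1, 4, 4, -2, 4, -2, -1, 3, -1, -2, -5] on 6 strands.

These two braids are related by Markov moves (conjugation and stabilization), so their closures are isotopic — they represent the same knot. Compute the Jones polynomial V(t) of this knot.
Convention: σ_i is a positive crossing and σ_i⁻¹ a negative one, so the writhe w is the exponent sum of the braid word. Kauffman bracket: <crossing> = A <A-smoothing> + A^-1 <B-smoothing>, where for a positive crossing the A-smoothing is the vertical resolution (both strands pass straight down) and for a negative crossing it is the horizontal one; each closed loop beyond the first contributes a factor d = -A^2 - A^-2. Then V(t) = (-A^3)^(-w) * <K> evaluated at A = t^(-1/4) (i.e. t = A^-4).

-t^3 + 2*t^2 - 3*t + 4 - 3*t^-1 + 4*t^-2 - 2*t^-3 + t^-4 - t^-5

Derivation:
Markov-equivalent braids have isotopic closures, hence identical knot invariants. Strip the Markov moves from each word to reach a common short braid β, then compute V(t) once on β.
Braid A: s1 s4 s4 s2^-1 s4 s2^-1 s1^-1 s3 s1^-1 s2^-1 s5 s6 s7^-1 on 8 strands reduces by inverse Markov moves (closure unchanged at each step):
  Destabilize: the word has the form β·s7^-1 where s7^-1 occurs only as the final letter (β ∈ B_7); drop it and the last strand → 7 strands.
  Destabilize: the word has the form β·s6 where s6 occurs only as the final letter (β ∈ B_6); drop it and the last strand → 6 strands.
  Destabilize: the word has the form β·s5 where s5 occurs only as the final letter (β ∈ B_5); drop it and the last strand → 5 strands.
Reduced to β = s1 s4 s4 s2^-1 s4 s2^-1 s1^-1 s3 s1^-1 s2^-1 on 5 strands, 10 crossings.
Braid B: s1 s4 s4 s2^-1 s4 s2^-1 s1^-1 s3 s1^-1 s2^-1 s5^-1 on 6 strands reduces by inverse Markov moves (closure unchanged at each step):
  Destabilize: the word has the form β·s5^-1 where s5^-1 occurs only as the final letter (β ∈ B_5); drop it and the last strand → 5 strands.
Reduced to β = s1 s4 s4 s2^-1 s4 s2^-1 s1^-1 s3 s1^-1 s2^-1 on 5 strands, 10 crossings.
Both give the same β = s1 s4 s4 s2^-1 s4 s2^-1 s1^-1 s3 s1^-1 s2^-1 on 5 strands, so one state sum suffices:
Braid: s1 s4 s4 s2^-1 s4 s2^-1 s1^-1 s3 s1^-1 s2^-1 on 5 strands, 10 crossings.
Writhe w = (#positive) - (#negative) = 5 - 5 = 0.
Enumerate smoothing states for the bracket polynomial. There are 2^10 = 1024 states.
Each crossing splits two ways (0=vertical, 1=horizontal). The state's weight is A^(#A-smoothings - #B-smoothings) * d^(loops - 1).
Tabulate the states by total A-exponent and number of loops L (A-exp: L × count):
  A^10: L=6 ×1
  A^8: L=5 ×10
  A^6: L=4 ×40, L=6 ×5
  A^4: L=3 ×80, L=5 ×39, L=7 ×1
  A^2: L=2 ×79, L=4 ×117, L=6 ×14
  A^0: L=1 ×30, L=3 ×158, L=5 ×62, L=7 ×2
  A^-2: L=2 ×84, L=4 ×111, L=6 ×15
  A^-4: L=1 ×9, L=3 ×74, L=5 ×36, L=7 ×1
  A^-6: L=2 ×12, L=4 ×29, L=6 ×4
  A^-8: L=3 ×6, L=5 ×4
  A^-10: L=4 ×1
Each group contributes A^e * Σ count * d^(L-1):
Powers of d = -A^2 - A^-2: d^2 = A^4 + 2 + A^-4; d^3 = -A^6 - 3*A^2 - 3*A^-2 - A^-6; d^4 = A^8 + 4*A^4 + 6 + 4*A^-4 + A^-8; d^5 = -A^10 - 5*A^6 - 10*A^2 - 10*A^-2 - 5*A^-6 - A^-10; d^6 = A^12 + 6*A^8 + 15*A^4 + 20 + 15*A^-4 + 6*A^-8 + A^-12.
  A^10 * (d^5) = -A^20 - 5*A^16 - 10*A^12 - 10*A^8 - 5*A^4 - 1
  A^8 * (10*d^4) = 10*A^16 + 40*A^12 + 60*A^8 + 40*A^4 + 10
  A^6 * (40*d^3 + 5*d^5) = -5*A^16 - 65*A^12 - 170*A^8 - 170*A^4 - 65 - 5*A^-4
  A^4 * (80*d^2 + 39*d^4 + d^6) = A^16 + 45*A^12 + 251*A^8 + 414*A^4 + 251 + 45*A^-4 + A^-8
  A^2 * (79*d + 117*d^3 + 14*d^5) = -14*A^12 - 187*A^8 - 570*A^4 - 570 - 187*A^-4 - 14*A^-8
  A^0 * (30 + 158*d^2 + 62*d^4 + 2*d^6) = 2*A^12 + 74*A^8 + 436*A^4 + 758 + 436*A^-4 + 74*A^-8 + 2*A^-12
  A^-2 * (84*d + 111*d^3 + 15*d^5) = -15*A^8 - 186*A^4 - 567 - 567*A^-4 - 186*A^-8 - 15*A^-12
  A^-4 * (9 + 74*d^2 + 36*d^4 + d^6) = A^8 + 42*A^4 + 233 + 393*A^-4 + 233*A^-8 + 42*A^-12 + A^-16
  A^-6 * (12*d + 29*d^3 + 4*d^5) = -4*A^4 - 49 - 139*A^-4 - 139*A^-8 - 49*A^-12 - 4*A^-16
  A^-8 * (6*d^2 + 4*d^4) = 4 + 22*A^-4 + 36*A^-8 + 22*A^-12 + 4*A^-16
  A^-10 * (d^3) = -A^-4 - 3*A^-8 - 3*A^-12 - A^-16
Summing the groups: <K> = -A^20 + A^16 - 2*A^12 + 4*A^8 - 3*A^4 + 4 - 3*A^-4 + 2*A^-8 - A^-12
Normalise by the writhe: (-A^3)^(-w) = (-A^3)^(0) = 1, so f(A) = 1 * <K> = -A^20 + A^16 - 2*A^12 + 4*A^8 - 3*A^4 + 4 - 3*A^-4 + 2*A^-8 - A^-12.
Substitute A = t^(-1/4), i.e. A^e → t^(-e/4): V(t) = -t^3 + 2*t^2 - 3*t + 4 - 3*t^-1 + 4*t^-2 - 2*t^-3 + t^-4 - t^-5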